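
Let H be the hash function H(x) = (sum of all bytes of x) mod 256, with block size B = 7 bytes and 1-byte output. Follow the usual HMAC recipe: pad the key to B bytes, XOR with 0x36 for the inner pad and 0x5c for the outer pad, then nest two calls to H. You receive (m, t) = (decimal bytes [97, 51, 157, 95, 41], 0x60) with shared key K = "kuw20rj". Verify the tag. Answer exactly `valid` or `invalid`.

Key "kuw20rj" = 6b 75 77 32 30 72 6a is exactly B = 7 bytes: K' = 6b 75 77 32 30 72 6a.
K' ⊕ ipad = 5d 43 41 04 06 44 5c; K' ⊕ opad = 37 29 2b 6e 6c 2e 36.
Inner hash: sum = 93+67+65+4+6+68+92+97+51+157+95+41 = 836; mod 256 = 68 → 44.
Outer hash (recomputed tag): sum = 55+41+43+110+108+46+54+68 = 525; mod 256 = 13 → 0d.
Recomputed tag = 0d; claimed = 60 → mismatch.

invalid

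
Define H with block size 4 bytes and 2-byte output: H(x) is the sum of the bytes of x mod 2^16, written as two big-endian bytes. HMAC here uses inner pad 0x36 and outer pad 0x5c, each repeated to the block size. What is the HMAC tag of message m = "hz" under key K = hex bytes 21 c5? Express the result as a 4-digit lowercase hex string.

Key hex bytes 21 c5 is 2 bytes ≤ B = 4; zero-pad to 4 bytes: K' = 21 c5 00 00.
K' ⊕ ipad = 17 f3 36 36.  K' ⊕ opad = 7d 99 5c 5c.
Inner input = (K'⊕ipad) ∥ m = 17 f3 36 36 ∥ 68 7a.
Inner hash: sum = 23+243+54+54+104+122 = 600 → 02 58.
Outer input = (K'⊕opad) ∥ inner = 7d 99 5c 5c ∥ 02 58.
Outer hash (tag): sum = 125+153+92+92+2+88 = 552 → 02 28.

0228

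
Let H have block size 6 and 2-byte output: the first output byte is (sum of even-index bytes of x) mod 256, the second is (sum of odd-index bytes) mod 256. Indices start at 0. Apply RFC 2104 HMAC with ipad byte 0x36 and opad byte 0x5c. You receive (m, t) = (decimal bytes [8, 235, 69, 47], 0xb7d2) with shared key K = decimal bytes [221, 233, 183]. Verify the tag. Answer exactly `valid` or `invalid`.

valid

Key decimal bytes [221, 233, 183] = dd e9 b7 is 3 bytes ≤ B = 6; zero-pad to 6 bytes: K' = dd e9 b7 00 00 00.
K' ⊕ ipad = eb df 81 36 36 36; K' ⊕ opad = 81 b5 eb 5c 5c 5c.
Inner hash: even-index sum = 495 mod 256 = 239; odd-index sum = 613 mod 256 = 101 → ef 65.
Outer hash (recomputed tag): even-index sum = 695 mod 256 = 183; odd-index sum = 466 mod 256 = 210 → b7 d2.
Recomputed tag = b7d2; claimed = b7d2 → match.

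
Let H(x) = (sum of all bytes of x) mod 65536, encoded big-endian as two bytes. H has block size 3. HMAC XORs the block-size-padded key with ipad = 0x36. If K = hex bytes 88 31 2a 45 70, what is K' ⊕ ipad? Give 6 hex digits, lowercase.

37ae36

Key hex bytes 88 31 2a 45 70 is 5 bytes > B = 3, so hash it first: H(key) = 01 98, then zero-pad to 3 bytes: K' = 01 98 00.
XOR each byte with 0x36: 01⊕36=37, 98⊕36=ae, 00⊕36=36.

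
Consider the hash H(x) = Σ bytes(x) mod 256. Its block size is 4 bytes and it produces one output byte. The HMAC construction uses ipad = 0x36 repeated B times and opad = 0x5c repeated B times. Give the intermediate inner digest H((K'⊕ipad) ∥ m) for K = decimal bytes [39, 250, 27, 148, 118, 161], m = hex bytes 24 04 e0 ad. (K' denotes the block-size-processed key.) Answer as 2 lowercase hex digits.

28

Key decimal bytes [39, 250, 27, 148, 118, 161] = 27 fa 1b 94 76 a1 is 6 bytes > B = 4, so hash it first: H(key) = e7, then zero-pad to 4 bytes: K' = e7 00 00 00.
K' ⊕ ipad = d1 36 36 36.
Inner input = d1 36 36 36 ∥ 24 04 e0 ad.
Inner hash: sum = 209+54+54+54+36+4+224+173 = 808; mod 256 = 40 → 28.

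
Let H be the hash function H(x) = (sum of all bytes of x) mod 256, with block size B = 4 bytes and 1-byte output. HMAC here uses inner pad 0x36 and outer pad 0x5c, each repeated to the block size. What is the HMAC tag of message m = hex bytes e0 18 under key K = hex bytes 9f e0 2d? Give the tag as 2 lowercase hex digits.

14

Key hex bytes 9f e0 2d is 3 bytes ≤ B = 4; zero-pad to 4 bytes: K' = 9f e0 2d 00.
K' ⊕ ipad = a9 d6 1b 36.  K' ⊕ opad = c3 bc 71 5c.
Inner input = (K'⊕ipad) ∥ m = a9 d6 1b 36 ∥ e0 18.
Inner hash: sum = 169+214+27+54+224+24 = 712; mod 256 = 200 → c8.
Outer input = (K'⊕opad) ∥ inner = c3 bc 71 5c ∥ c8.
Outer hash (tag): sum = 195+188+113+92+200 = 788; mod 256 = 20 → 14.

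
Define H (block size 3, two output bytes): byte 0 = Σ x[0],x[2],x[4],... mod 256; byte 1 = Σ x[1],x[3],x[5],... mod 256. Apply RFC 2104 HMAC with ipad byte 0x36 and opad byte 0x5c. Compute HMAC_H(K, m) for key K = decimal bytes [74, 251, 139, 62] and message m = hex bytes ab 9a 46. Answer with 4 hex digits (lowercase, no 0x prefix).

Key decimal bytes [74, 251, 139, 62] = 4a fb 8b 3e is 4 bytes > B = 3, so hash it first: H(key) = d5 39, then zero-pad to 3 bytes: K' = d5 39 00.
K' ⊕ ipad = e3 0f 36.  K' ⊕ opad = 89 65 5c.
Inner input = (K'⊕ipad) ∥ m = e3 0f 36 ∥ ab 9a 46.
Inner hash: even-index sum = 435 mod 256 = 179; odd-index sum = 256 mod 256 = 0 → b3 00.
Outer input = (K'⊕opad) ∥ inner = 89 65 5c ∥ b3 00.
Outer hash (tag): even-index sum = 229 mod 256 = 229; odd-index sum = 280 mod 256 = 24 → e5 18.

e518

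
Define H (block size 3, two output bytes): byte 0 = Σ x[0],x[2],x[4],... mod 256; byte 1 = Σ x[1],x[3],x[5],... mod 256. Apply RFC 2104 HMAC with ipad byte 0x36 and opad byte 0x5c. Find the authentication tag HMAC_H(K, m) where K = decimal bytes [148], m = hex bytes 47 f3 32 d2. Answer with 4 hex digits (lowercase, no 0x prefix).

Key decimal bytes [148] = 94 is 1 byte ≤ B = 3; zero-pad to 3 bytes: K' = 94 00 00.
K' ⊕ ipad = a2 36 36.  K' ⊕ opad = c8 5c 5c.
Inner input = (K'⊕ipad) ∥ m = a2 36 36 ∥ 47 f3 32 d2.
Inner hash: even-index sum = 669 mod 256 = 157; odd-index sum = 175 mod 256 = 175 → 9d af.
Outer input = (K'⊕opad) ∥ inner = c8 5c 5c ∥ 9d af.
Outer hash (tag): even-index sum = 467 mod 256 = 211; odd-index sum = 249 mod 256 = 249 → d3 f9.

d3f9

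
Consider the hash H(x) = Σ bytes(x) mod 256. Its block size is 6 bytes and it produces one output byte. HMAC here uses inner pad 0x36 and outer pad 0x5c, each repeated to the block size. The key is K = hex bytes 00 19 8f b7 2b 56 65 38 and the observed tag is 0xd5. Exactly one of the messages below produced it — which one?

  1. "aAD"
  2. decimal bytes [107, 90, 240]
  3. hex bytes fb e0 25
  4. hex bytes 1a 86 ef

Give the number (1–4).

Key hex bytes 00 19 8f b7 2b 56 65 38 is 8 bytes > B = 6, so hash it first: H(key) = 7d, then zero-pad to 6 bytes: K' = 7d 00 00 00 00 00.
K' ⊕ ipad = 4b 36 36 36 36 36; K' ⊕ opad = 21 5c 5c 5c 5c 5c.
m1: inner = H(4b 36 36 36 36 36 61 41 44) = 3f; tag = H(21 5c 5c 5c 5c 5c 3f) = 2c
m2: inner = H(4b 36 36 36 36 36 6b 5a f0) = 0e; tag = H(21 5c 5c 5c 5c 5c 0e) = fb
m3: inner = H(4b 36 36 36 36 36 fb e0 25) = 59; tag = H(21 5c 5c 5c 5c 5c 59) = 46
m4: inner = H(4b 36 36 36 36 36 1a 86 ef) = e8; tag = H(21 5c 5c 5c 5c 5c e8) = d5 ← matches

4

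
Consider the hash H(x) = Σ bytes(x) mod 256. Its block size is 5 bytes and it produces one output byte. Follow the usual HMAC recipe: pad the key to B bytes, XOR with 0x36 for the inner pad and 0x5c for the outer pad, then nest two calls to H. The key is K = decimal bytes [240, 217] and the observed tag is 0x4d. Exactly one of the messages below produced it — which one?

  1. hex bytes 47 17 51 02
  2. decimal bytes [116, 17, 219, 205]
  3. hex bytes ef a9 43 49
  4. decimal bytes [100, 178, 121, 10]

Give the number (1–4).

1

Key decimal bytes [240, 217] = f0 d9 is 2 bytes ≤ B = 5; zero-pad to 5 bytes: K' = f0 d9 00 00 00.
K' ⊕ ipad = c6 ef 36 36 36; K' ⊕ opad = ac 85 5c 5c 5c.
m1: inner = H(c6 ef 36 36 36 47 17 51 02) = 08; tag = H(ac 85 5c 5c 5c 08) = 4d ← matches
m2: inner = H(c6 ef 36 36 36 74 11 db cd) = 84; tag = H(ac 85 5c 5c 5c 84) = c9
m3: inner = H(c6 ef 36 36 36 ef a9 43 49) = 7b; tag = H(ac 85 5c 5c 5c 7b) = c0
m4: inner = H(c6 ef 36 36 36 64 b2 79 0a) = f0; tag = H(ac 85 5c 5c 5c f0) = 35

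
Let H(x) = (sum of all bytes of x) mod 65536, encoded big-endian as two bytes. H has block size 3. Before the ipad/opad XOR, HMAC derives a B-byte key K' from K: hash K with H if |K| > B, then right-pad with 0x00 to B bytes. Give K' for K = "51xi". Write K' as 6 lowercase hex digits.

|K| = 4 > B = 3, so first hash the key.
H(K): sum = 53+49+120+105 = 327 → 01 47.
Zero-pad H(K) = 01 47 to 3 bytes: K' = 01 47 00.

014700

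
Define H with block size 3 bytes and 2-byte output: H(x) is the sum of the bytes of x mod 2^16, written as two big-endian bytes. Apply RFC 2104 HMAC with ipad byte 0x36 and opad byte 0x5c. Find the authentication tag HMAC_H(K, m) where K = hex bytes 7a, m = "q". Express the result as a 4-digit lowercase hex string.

0108

Key hex bytes 7a is 1 byte ≤ B = 3; zero-pad to 3 bytes: K' = 7a 00 00.
K' ⊕ ipad = 4c 36 36.  K' ⊕ opad = 26 5c 5c.
Inner input = (K'⊕ipad) ∥ m = 4c 36 36 ∥ 71.
Inner hash: sum = 76+54+54+113 = 297 → 01 29.
Outer input = (K'⊕opad) ∥ inner = 26 5c 5c ∥ 01 29.
Outer hash (tag): sum = 38+92+92+1+41 = 264 → 01 08.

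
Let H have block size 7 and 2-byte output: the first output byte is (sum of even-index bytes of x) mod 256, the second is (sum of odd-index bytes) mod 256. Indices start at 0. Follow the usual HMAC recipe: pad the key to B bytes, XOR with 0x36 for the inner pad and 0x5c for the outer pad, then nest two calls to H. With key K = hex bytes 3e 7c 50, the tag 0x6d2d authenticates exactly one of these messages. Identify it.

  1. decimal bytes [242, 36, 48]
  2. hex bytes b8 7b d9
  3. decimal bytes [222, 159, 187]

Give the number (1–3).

2

Key hex bytes 3e 7c 50 is 3 bytes ≤ B = 7; zero-pad to 7 bytes: K' = 3e 7c 50 00 00 00 00.
K' ⊕ ipad = 08 4a 66 36 36 36 36; K' ⊕ opad = 62 20 0c 5c 5c 5c 5c.
m1: inner = H(08 4a 66 36 36 36 36 f2 24 30) = fe d8; tag = H(62 20 0c 5c 5c 5c 5c fe d8) = fed6
m2: inner = H(08 4a 66 36 36 36 36 b8 7b d9) = 55 47; tag = H(62 20 0c 5c 5c 5c 5c 55 47) = 6d2d ← matches
m3: inner = H(08 4a 66 36 36 36 36 de 9f bb) = 79 4f; tag = H(62 20 0c 5c 5c 5c 5c 79 4f) = 7551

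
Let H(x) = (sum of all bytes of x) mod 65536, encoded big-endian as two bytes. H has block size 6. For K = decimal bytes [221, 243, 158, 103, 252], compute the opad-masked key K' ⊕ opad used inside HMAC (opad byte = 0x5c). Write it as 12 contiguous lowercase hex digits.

Key decimal bytes [221, 243, 158, 103, 252] = dd f3 9e 67 fc is 5 bytes ≤ B = 6; zero-pad to 6 bytes: K' = dd f3 9e 67 fc 00.
XOR each byte with 0x5c: dd⊕5c=81, f3⊕5c=af, 9e⊕5c=c2, 67⊕5c=3b, fc⊕5c=a0, 00⊕5c=5c.

81afc23ba05c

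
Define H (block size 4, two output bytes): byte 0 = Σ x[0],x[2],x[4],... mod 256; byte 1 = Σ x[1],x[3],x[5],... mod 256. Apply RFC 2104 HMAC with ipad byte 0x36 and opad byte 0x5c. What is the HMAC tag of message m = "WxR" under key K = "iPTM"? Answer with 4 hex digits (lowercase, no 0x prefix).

a776

Key "iPTM" = 69 50 54 4d is exactly B = 4 bytes: K' = 69 50 54 4d.
K' ⊕ ipad = 5f 66 62 7b.  K' ⊕ opad = 35 0c 08 11.
Inner input = (K'⊕ipad) ∥ m = 5f 66 62 7b ∥ 57 78 52.
Inner hash: even-index sum = 362 mod 256 = 106; odd-index sum = 345 mod 256 = 89 → 6a 59.
Outer input = (K'⊕opad) ∥ inner = 35 0c 08 11 ∥ 6a 59.
Outer hash (tag): even-index sum = 167 mod 256 = 167; odd-index sum = 118 mod 256 = 118 → a7 76.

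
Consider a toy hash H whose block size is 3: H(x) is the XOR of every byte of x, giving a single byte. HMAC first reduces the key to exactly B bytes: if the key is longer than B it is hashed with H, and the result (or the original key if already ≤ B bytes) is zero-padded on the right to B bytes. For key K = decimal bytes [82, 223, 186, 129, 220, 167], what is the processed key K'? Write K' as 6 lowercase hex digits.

cd0000

|K| = 6 > B = 3, so first hash the key.
H(K): XOR 52⊕df⊕ba⊕81⊕dc⊕a7 = cd.
Zero-pad H(K) = cd to 3 bytes: K' = cd 00 00.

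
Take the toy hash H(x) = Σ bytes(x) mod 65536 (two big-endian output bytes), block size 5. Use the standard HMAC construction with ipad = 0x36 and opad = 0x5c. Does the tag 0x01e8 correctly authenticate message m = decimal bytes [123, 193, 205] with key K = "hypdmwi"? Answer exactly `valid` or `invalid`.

Key "hypdmwi" = 68 79 70 64 6d 77 69 is 7 bytes > B = 5, so hash it first: H(key) = 03 02, then zero-pad to 5 bytes: K' = 03 02 00 00 00.
K' ⊕ ipad = 35 34 36 36 36; K' ⊕ opad = 5f 5e 5c 5c 5c.
Inner hash: sum = 53+52+54+54+54+123+193+205 = 788 → 03 14.
Outer hash (recomputed tag): sum = 95+94+92+92+92+3+20 = 488 → 01 e8.
Recomputed tag = 01e8; claimed = 01e8 → match.

valid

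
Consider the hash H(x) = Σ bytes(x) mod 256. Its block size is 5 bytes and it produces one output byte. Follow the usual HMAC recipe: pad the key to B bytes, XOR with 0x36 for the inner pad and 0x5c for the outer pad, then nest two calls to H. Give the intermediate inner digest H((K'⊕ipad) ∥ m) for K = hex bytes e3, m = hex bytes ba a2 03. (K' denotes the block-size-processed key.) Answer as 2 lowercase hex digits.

0c

Key hex bytes e3 is 1 byte ≤ B = 5; zero-pad to 5 bytes: K' = e3 00 00 00 00.
K' ⊕ ipad = d5 36 36 36 36.
Inner input = d5 36 36 36 36 ∥ ba a2 03.
Inner hash: sum = 213+54+54+54+54+186+162+3 = 780; mod 256 = 12 → 0c.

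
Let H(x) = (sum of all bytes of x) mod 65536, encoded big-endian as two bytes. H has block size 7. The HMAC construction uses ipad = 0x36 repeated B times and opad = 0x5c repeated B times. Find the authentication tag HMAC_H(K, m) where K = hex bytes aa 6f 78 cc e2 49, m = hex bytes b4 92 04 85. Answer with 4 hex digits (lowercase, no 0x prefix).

03a6

Key hex bytes aa 6f 78 cc e2 49 is 6 bytes ≤ B = 7; zero-pad to 7 bytes: K' = aa 6f 78 cc e2 49 00.
K' ⊕ ipad = 9c 59 4e fa d4 7f 36.  K' ⊕ opad = f6 33 24 90 be 15 5c.
Inner input = (K'⊕ipad) ∥ m = 9c 59 4e fa d4 7f 36 ∥ b4 92 04 85.
Inner hash: sum = 156+89+78+250+212+127+54+180+146+4+133 = 1429 → 05 95.
Outer input = (K'⊕opad) ∥ inner = f6 33 24 90 be 15 5c ∥ 05 95.
Outer hash (tag): sum = 246+51+36+144+190+21+92+5+149 = 934 → 03 a6.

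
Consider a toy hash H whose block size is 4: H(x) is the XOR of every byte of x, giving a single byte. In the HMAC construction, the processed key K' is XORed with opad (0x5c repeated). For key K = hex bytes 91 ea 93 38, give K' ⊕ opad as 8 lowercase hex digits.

Key hex bytes 91 ea 93 38 is exactly B = 4 bytes: K' = 91 ea 93 38.
XOR each byte with 0x5c: 91⊕5c=cd, ea⊕5c=b6, 93⊕5c=cf, 38⊕5c=64.

cdb6cf64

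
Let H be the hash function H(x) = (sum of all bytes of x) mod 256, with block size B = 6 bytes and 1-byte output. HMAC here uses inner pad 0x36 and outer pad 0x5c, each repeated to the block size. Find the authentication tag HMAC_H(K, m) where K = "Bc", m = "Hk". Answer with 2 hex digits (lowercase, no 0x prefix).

21

Key "Bc" = 42 63 is 2 bytes ≤ B = 6; zero-pad to 6 bytes: K' = 42 63 00 00 00 00.
K' ⊕ ipad = 74 55 36 36 36 36.  K' ⊕ opad = 1e 3f 5c 5c 5c 5c.
Inner input = (K'⊕ipad) ∥ m = 74 55 36 36 36 36 ∥ 48 6b.
Inner hash: sum = 116+85+54+54+54+54+72+107 = 596; mod 256 = 84 → 54.
Outer input = (K'⊕opad) ∥ inner = 1e 3f 5c 5c 5c 5c ∥ 54.
Outer hash (tag): sum = 30+63+92+92+92+92+84 = 545; mod 256 = 33 → 21.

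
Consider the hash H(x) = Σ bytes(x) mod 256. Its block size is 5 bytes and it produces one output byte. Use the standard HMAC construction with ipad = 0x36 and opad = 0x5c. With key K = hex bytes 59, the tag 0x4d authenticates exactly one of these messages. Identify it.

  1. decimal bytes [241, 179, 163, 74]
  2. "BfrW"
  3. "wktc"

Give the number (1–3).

Key hex bytes 59 is 1 byte ≤ B = 5; zero-pad to 5 bytes: K' = 59 00 00 00 00.
K' ⊕ ipad = 6f 36 36 36 36; K' ⊕ opad = 05 5c 5c 5c 5c.
m1: inner = H(6f 36 36 36 36 f1 b3 a3 4a) = d8; tag = H(05 5c 5c 5c 5c d8) = 4d ← matches
m2: inner = H(6f 36 36 36 36 42 66 72 57) = b8; tag = H(05 5c 5c 5c 5c b8) = 2d
m3: inner = H(6f 36 36 36 36 77 6b 74 63) = 00; tag = H(05 5c 5c 5c 5c 00) = 75

1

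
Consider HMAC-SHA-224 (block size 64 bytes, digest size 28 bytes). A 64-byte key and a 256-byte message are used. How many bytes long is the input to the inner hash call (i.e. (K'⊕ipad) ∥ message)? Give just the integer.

320

Key is 64 ≤ 64 bytes, zero-padded: |K'| = 64.
Inner input = (K'⊕ipad) ∥ m → 64 + 256 = 320 bytes.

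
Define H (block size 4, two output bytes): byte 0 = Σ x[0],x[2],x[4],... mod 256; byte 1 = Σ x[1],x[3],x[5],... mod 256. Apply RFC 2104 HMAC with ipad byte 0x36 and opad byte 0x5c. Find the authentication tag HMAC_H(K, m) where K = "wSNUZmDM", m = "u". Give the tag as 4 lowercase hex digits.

9b24

Key "wSNUZmDM" = 77 53 4e 55 5a 6d 44 4d is 8 bytes > B = 4, so hash it first: H(key) = 63 62, then zero-pad to 4 bytes: K' = 63 62 00 00.
K' ⊕ ipad = 55 54 36 36.  K' ⊕ opad = 3f 3e 5c 5c.
Inner input = (K'⊕ipad) ∥ m = 55 54 36 36 ∥ 75.
Inner hash: even-index sum = 256 mod 256 = 0; odd-index sum = 138 mod 256 = 138 → 00 8a.
Outer input = (K'⊕opad) ∥ inner = 3f 3e 5c 5c ∥ 00 8a.
Outer hash (tag): even-index sum = 155 mod 256 = 155; odd-index sum = 292 mod 256 = 36 → 9b 24.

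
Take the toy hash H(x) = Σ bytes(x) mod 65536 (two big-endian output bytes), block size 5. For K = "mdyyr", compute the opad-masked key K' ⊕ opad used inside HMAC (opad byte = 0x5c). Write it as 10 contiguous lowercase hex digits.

313825252e

Key "mdyyr" = 6d 64 79 79 72 is exactly B = 5 bytes: K' = 6d 64 79 79 72.
XOR each byte with 0x5c: 6d⊕5c=31, 64⊕5c=38, 79⊕5c=25, 79⊕5c=25, 72⊕5c=2e.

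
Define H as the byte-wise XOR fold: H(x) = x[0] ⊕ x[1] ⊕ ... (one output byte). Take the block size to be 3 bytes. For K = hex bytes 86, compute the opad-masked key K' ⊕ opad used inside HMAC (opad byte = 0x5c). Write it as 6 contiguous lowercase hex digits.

da5c5c

Key hex bytes 86 is 1 byte ≤ B = 3; zero-pad to 3 bytes: K' = 86 00 00.
XOR each byte with 0x5c: 86⊕5c=da, 00⊕5c=5c, 00⊕5c=5c.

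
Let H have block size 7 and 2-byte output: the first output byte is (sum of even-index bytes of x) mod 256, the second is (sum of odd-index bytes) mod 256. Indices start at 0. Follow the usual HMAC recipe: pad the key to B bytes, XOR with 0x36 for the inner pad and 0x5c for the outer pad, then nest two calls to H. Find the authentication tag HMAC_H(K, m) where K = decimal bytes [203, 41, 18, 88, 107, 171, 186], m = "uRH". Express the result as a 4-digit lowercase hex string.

e9cc

Key decimal bytes [203, 41, 18, 88, 107, 171, 186] = cb 29 12 58 6b ab ba is exactly B = 7 bytes: K' = cb 29 12 58 6b ab ba.
K' ⊕ ipad = fd 1f 24 6e 5d 9d 8c.  K' ⊕ opad = 97 75 4e 04 37 f7 e6.
Inner input = (K'⊕ipad) ∥ m = fd 1f 24 6e 5d 9d 8c ∥ 75 52 48.
Inner hash: even-index sum = 604 mod 256 = 92; odd-index sum = 487 mod 256 = 231 → 5c e7.
Outer input = (K'⊕opad) ∥ inner = 97 75 4e 04 37 f7 e6 ∥ 5c e7.
Outer hash (tag): even-index sum = 745 mod 256 = 233; odd-index sum = 460 mod 256 = 204 → e9 cc.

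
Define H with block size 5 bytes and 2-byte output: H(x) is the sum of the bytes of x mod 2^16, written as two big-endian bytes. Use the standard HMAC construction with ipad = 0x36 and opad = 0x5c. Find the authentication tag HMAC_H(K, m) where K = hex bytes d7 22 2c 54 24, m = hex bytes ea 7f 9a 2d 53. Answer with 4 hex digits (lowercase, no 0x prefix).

0203

Key hex bytes d7 22 2c 54 24 is exactly B = 5 bytes: K' = d7 22 2c 54 24.
K' ⊕ ipad = e1 14 1a 62 12.  K' ⊕ opad = 8b 7e 70 08 78.
Inner input = (K'⊕ipad) ∥ m = e1 14 1a 62 12 ∥ ea 7f 9a 2d 53.
Inner hash: sum = 225+20+26+98+18+234+127+154+45+83 = 1030 → 04 06.
Outer input = (K'⊕opad) ∥ inner = 8b 7e 70 08 78 ∥ 04 06.
Outer hash (tag): sum = 139+126+112+8+120+4+6 = 515 → 02 03.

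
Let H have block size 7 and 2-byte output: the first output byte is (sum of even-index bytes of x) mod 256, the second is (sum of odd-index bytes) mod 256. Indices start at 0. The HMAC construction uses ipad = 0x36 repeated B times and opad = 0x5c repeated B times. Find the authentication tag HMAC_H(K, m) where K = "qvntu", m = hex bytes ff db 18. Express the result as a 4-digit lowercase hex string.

Key "qvntu" = 71 76 6e 74 75 is 5 bytes ≤ B = 7; zero-pad to 7 bytes: K' = 71 76 6e 74 75 00 00.
K' ⊕ ipad = 47 40 58 42 43 36 36.  K' ⊕ opad = 2d 2a 32 28 29 5c 5c.
Inner input = (K'⊕ipad) ∥ m = 47 40 58 42 43 36 36 ∥ ff db 18.
Inner hash: even-index sum = 499 mod 256 = 243; odd-index sum = 463 mod 256 = 207 → f3 cf.
Outer input = (K'⊕opad) ∥ inner = 2d 2a 32 28 29 5c 5c ∥ f3 cf.
Outer hash (tag): even-index sum = 435 mod 256 = 179; odd-index sum = 417 mod 256 = 161 → b3 a1.

b3a1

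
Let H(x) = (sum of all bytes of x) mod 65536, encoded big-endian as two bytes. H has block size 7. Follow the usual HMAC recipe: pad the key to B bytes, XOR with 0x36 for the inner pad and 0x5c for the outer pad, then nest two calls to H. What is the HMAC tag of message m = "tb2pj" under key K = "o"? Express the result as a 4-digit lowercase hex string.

02dd

Key "o" = 6f is 1 byte ≤ B = 7; zero-pad to 7 bytes: K' = 6f 00 00 00 00 00 00.
K' ⊕ ipad = 59 36 36 36 36 36 36.  K' ⊕ opad = 33 5c 5c 5c 5c 5c 5c.
Inner input = (K'⊕ipad) ∥ m = 59 36 36 36 36 36 36 ∥ 74 62 32 70 6a.
Inner hash: sum = 89+54+54+54+54+54+54+116+98+50+112+106 = 895 → 03 7f.
Outer input = (K'⊕opad) ∥ inner = 33 5c 5c 5c 5c 5c 5c ∥ 03 7f.
Outer hash (tag): sum = 51+92+92+92+92+92+92+3+127 = 733 → 02 dd.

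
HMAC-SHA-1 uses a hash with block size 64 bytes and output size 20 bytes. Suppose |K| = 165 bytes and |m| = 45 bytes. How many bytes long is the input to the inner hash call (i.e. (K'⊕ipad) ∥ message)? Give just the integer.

Key is 165 > 64 bytes, so it is hashed to 20 bytes then zero-padded to 64: |K'| = 64.
Inner input = (K'⊕ipad) ∥ m → 64 + 45 = 109 bytes.

109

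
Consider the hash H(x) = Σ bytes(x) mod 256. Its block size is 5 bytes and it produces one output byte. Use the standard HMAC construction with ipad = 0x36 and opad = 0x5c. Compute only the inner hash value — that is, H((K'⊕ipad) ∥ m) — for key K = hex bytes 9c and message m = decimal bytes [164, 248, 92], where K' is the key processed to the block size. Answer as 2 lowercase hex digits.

Key hex bytes 9c is 1 byte ≤ B = 5; zero-pad to 5 bytes: K' = 9c 00 00 00 00.
K' ⊕ ipad = aa 36 36 36 36.
Inner input = aa 36 36 36 36 ∥ a4 f8 5c.
Inner hash: sum = 170+54+54+54+54+164+248+92 = 890; mod 256 = 122 → 7a.

7a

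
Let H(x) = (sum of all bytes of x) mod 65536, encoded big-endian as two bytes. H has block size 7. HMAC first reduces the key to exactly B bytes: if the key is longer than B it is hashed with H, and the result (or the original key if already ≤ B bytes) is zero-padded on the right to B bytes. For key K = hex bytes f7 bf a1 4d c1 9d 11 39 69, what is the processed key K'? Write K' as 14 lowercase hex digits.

04b50000000000

|K| = 9 > B = 7, so first hash the key.
H(K): sum = 247+191+161+77+193+157+17+57+105 = 1205 → 04 b5.
Zero-pad H(K) = 04 b5 to 7 bytes: K' = 04 b5 00 00 00 00 00.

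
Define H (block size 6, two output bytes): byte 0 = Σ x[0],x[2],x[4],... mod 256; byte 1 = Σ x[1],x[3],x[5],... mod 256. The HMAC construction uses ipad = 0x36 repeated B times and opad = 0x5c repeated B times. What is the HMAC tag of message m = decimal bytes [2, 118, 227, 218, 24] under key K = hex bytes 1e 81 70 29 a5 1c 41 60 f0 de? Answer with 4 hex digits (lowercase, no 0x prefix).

Key hex bytes 1e 81 70 29 a5 1c 41 60 f0 de is 10 bytes > B = 6, so hash it first: H(key) = 64 04, then zero-pad to 6 bytes: K' = 64 04 00 00 00 00.
K' ⊕ ipad = 52 32 36 36 36 36.  K' ⊕ opad = 38 58 5c 5c 5c 5c.
Inner input = (K'⊕ipad) ∥ m = 52 32 36 36 36 36 ∥ 02 76 e3 da 18.
Inner hash: even-index sum = 443 mod 256 = 187; odd-index sum = 494 mod 256 = 238 → bb ee.
Outer input = (K'⊕opad) ∥ inner = 38 58 5c 5c 5c 5c ∥ bb ee.
Outer hash (tag): even-index sum = 427 mod 256 = 171; odd-index sum = 510 mod 256 = 254 → ab fe.

abfe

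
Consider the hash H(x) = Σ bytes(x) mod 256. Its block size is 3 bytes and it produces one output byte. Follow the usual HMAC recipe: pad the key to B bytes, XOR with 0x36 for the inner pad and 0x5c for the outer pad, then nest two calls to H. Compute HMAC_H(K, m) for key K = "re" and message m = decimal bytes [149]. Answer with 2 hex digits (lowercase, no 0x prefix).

Key "re" = 72 65 is 2 bytes ≤ B = 3; zero-pad to 3 bytes: K' = 72 65 00.
K' ⊕ ipad = 44 53 36.  K' ⊕ opad = 2e 39 5c.
Inner input = (K'⊕ipad) ∥ m = 44 53 36 ∥ 95.
Inner hash: sum = 68+83+54+149 = 354; mod 256 = 98 → 62.
Outer input = (K'⊕opad) ∥ inner = 2e 39 5c ∥ 62.
Outer hash (tag): sum = 46+57+92+98 = 293; mod 256 = 37 → 25.

25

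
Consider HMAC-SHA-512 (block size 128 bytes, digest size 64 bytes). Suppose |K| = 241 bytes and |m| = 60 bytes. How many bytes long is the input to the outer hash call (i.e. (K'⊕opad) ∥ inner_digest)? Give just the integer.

192

Key is 241 > 128 bytes, so it is hashed to 64 bytes then zero-padded to 128: |K'| = 128.
Outer input = (K'⊕opad) ∥ H(inner) → 128 + 64 = 192 bytes.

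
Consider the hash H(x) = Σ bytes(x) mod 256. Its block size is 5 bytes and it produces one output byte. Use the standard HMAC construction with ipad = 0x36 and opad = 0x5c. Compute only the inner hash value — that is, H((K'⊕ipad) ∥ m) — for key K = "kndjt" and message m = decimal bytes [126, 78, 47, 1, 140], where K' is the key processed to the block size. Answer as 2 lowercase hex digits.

2d

Key "kndjt" = 6b 6e 64 6a 74 is exactly B = 5 bytes: K' = 6b 6e 64 6a 74.
K' ⊕ ipad = 5d 58 52 5c 42.
Inner input = 5d 58 52 5c 42 ∥ 7e 4e 2f 01 8c.
Inner hash: sum = 93+88+82+92+66+126+78+47+1+140 = 813; mod 256 = 45 → 2d.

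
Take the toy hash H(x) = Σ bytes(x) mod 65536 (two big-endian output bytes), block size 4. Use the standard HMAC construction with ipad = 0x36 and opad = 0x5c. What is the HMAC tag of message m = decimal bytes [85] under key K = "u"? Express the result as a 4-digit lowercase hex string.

Key "u" = 75 is 1 byte ≤ B = 4; zero-pad to 4 bytes: K' = 75 00 00 00.
K' ⊕ ipad = 43 36 36 36.  K' ⊕ opad = 29 5c 5c 5c.
Inner input = (K'⊕ipad) ∥ m = 43 36 36 36 ∥ 55.
Inner hash: sum = 67+54+54+54+85 = 314 → 01 3a.
Outer input = (K'⊕opad) ∥ inner = 29 5c 5c 5c ∥ 01 3a.
Outer hash (tag): sum = 41+92+92+92+1+58 = 376 → 01 78.

0178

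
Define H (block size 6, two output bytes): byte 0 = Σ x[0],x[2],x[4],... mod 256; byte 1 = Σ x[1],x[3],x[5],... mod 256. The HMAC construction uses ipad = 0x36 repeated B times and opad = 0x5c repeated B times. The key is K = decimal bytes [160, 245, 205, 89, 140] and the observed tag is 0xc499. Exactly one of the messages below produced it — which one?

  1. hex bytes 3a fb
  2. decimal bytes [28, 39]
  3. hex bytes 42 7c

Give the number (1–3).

Key decimal bytes [160, 245, 205, 89, 140] = a0 f5 cd 59 8c is 5 bytes ≤ B = 6; zero-pad to 6 bytes: K' = a0 f5 cd 59 8c 00.
K' ⊕ ipad = 96 c3 fb 6f ba 36; K' ⊕ opad = fc a9 91 05 d0 5c.
m1: inner = H(96 c3 fb 6f ba 36 3a fb) = 85 63; tag = H(fc a9 91 05 d0 5c 85 63) = e26d
m2: inner = H(96 c3 fb 6f ba 36 1c 27) = 67 8f; tag = H(fc a9 91 05 d0 5c 67 8f) = c499 ← matches
m3: inner = H(96 c3 fb 6f ba 36 42 7c) = 8d e4; tag = H(fc a9 91 05 d0 5c 8d e4) = eaee

2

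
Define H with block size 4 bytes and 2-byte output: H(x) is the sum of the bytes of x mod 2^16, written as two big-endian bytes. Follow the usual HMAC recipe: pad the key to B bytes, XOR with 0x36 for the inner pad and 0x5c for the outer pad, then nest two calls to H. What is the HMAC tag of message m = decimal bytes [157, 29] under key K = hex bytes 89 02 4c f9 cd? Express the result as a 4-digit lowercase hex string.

01de

Key hex bytes 89 02 4c f9 cd is 5 bytes > B = 4, so hash it first: H(key) = 02 9d, then zero-pad to 4 bytes: K' = 02 9d 00 00.
K' ⊕ ipad = 34 ab 36 36.  K' ⊕ opad = 5e c1 5c 5c.
Inner input = (K'⊕ipad) ∥ m = 34 ab 36 36 ∥ 9d 1d.
Inner hash: sum = 52+171+54+54+157+29 = 517 → 02 05.
Outer input = (K'⊕opad) ∥ inner = 5e c1 5c 5c ∥ 02 05.
Outer hash (tag): sum = 94+193+92+92+2+5 = 478 → 01 de.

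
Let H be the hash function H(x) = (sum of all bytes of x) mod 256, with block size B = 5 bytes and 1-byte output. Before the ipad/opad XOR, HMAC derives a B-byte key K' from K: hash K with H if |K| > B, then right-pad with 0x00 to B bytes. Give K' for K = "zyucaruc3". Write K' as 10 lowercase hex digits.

|K| = 9 > B = 5, so first hash the key.
H(K): sum = 122+121+117+99+97+114+117+99+51 = 937; mod 256 = 169 → a9.
Zero-pad H(K) = a9 to 5 bytes: K' = a9 00 00 00 00.

a900000000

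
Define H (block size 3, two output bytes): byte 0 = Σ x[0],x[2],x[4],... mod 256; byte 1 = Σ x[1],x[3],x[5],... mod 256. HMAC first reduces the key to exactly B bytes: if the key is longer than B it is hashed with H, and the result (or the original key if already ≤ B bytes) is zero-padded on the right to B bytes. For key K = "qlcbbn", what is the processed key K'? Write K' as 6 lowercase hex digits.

|K| = 6 > B = 3, so first hash the key.
H(K): even-index sum = 310 mod 256 = 54; odd-index sum = 316 mod 256 = 60 → 36 3c.
Zero-pad H(K) = 36 3c to 3 bytes: K' = 36 3c 00.

363c00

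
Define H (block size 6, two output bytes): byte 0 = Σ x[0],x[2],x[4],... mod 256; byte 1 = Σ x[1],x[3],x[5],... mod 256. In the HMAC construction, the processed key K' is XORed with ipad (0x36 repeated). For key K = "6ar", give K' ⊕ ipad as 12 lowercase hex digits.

Key "6ar" = 36 61 72 is 3 bytes ≤ B = 6; zero-pad to 6 bytes: K' = 36 61 72 00 00 00.
XOR each byte with 0x36: 36⊕36=00, 61⊕36=57, 72⊕36=44, 00⊕36=36, 00⊕36=36, 00⊕36=36.

005744363636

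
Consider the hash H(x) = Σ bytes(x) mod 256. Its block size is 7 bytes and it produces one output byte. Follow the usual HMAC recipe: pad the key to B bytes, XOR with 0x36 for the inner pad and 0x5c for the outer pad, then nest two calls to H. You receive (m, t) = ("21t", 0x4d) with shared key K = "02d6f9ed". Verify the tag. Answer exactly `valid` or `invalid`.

invalid

Key "02d6f9ed" = 30 32 64 36 66 39 65 64 is 8 bytes > B = 7, so hash it first: H(key) = 64, then zero-pad to 7 bytes: K' = 64 00 00 00 00 00 00.
K' ⊕ ipad = 52 36 36 36 36 36 36; K' ⊕ opad = 38 5c 5c 5c 5c 5c 5c.
Inner hash: sum = 82+54+54+54+54+54+54+50+49+116 = 621; mod 256 = 109 → 6d.
Outer hash (recomputed tag): sum = 56+92+92+92+92+92+92+109 = 717; mod 256 = 205 → cd.
Recomputed tag = cd; claimed = 4d → mismatch.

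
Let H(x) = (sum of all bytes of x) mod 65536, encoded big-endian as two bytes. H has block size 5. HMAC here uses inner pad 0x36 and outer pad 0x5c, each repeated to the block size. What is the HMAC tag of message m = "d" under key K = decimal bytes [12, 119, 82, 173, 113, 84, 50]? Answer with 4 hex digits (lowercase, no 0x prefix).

Key decimal bytes [12, 119, 82, 173, 113, 84, 50] = 0c 77 52 ad 71 54 32 is 7 bytes > B = 5, so hash it first: H(key) = 02 79, then zero-pad to 5 bytes: K' = 02 79 00 00 00.
K' ⊕ ipad = 34 4f 36 36 36.  K' ⊕ opad = 5e 25 5c 5c 5c.
Inner input = (K'⊕ipad) ∥ m = 34 4f 36 36 36 ∥ 64.
Inner hash: sum = 52+79+54+54+54+100 = 393 → 01 89.
Outer input = (K'⊕opad) ∥ inner = 5e 25 5c 5c 5c ∥ 01 89.
Outer hash (tag): sum = 94+37+92+92+92+1+137 = 545 → 02 21.

0221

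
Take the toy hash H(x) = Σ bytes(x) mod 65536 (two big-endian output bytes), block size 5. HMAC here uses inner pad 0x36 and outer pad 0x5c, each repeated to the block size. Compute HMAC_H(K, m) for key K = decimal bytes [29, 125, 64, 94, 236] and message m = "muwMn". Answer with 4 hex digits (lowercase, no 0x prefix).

0176

Key decimal bytes [29, 125, 64, 94, 236] = 1d 7d 40 5e ec is exactly B = 5 bytes: K' = 1d 7d 40 5e ec.
K' ⊕ ipad = 2b 4b 76 68 da.  K' ⊕ opad = 41 21 1c 02 b0.
Inner input = (K'⊕ipad) ∥ m = 2b 4b 76 68 da ∥ 6d 75 77 4d 6e.
Inner hash: sum = 43+75+118+104+218+109+117+119+77+110 = 1090 → 04 42.
Outer input = (K'⊕opad) ∥ inner = 41 21 1c 02 b0 ∥ 04 42.
Outer hash (tag): sum = 65+33+28+2+176+4+66 = 374 → 01 76.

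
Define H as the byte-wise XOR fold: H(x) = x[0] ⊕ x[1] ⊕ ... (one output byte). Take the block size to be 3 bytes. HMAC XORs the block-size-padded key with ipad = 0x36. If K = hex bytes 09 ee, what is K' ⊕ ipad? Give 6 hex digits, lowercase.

3fd836

Key hex bytes 09 ee is 2 bytes ≤ B = 3; zero-pad to 3 bytes: K' = 09 ee 00.
XOR each byte with 0x36: 09⊕36=3f, ee⊕36=d8, 00⊕36=36.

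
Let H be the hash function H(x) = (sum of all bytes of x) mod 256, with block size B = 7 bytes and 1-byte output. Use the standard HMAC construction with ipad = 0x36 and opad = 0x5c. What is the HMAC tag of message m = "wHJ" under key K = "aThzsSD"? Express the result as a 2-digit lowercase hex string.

Key "aThzsSD" = 61 54 68 7a 73 53 44 is exactly B = 7 bytes: K' = 61 54 68 7a 73 53 44.
K' ⊕ ipad = 57 62 5e 4c 45 65 72.  K' ⊕ opad = 3d 08 34 26 2f 0f 18.
Inner input = (K'⊕ipad) ∥ m = 57 62 5e 4c 45 65 72 ∥ 77 48 4a.
Inner hash: sum = 87+98+94+76+69+101+114+119+72+74 = 904; mod 256 = 136 → 88.
Outer input = (K'⊕opad) ∥ inner = 3d 08 34 26 2f 0f 18 ∥ 88.
Outer hash (tag): sum = 61+8+52+38+47+15+24+136 = 381; mod 256 = 125 → 7d.

7d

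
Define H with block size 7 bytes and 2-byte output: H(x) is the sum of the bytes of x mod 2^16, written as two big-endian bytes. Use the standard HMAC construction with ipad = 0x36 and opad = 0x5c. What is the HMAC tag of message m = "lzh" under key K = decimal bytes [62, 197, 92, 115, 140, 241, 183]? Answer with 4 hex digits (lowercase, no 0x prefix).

0490

Key decimal bytes [62, 197, 92, 115, 140, 241, 183] = 3e c5 5c 73 8c f1 b7 is exactly B = 7 bytes: K' = 3e c5 5c 73 8c f1 b7.
K' ⊕ ipad = 08 f3 6a 45 ba c7 81.  K' ⊕ opad = 62 99 00 2f d0 ad eb.
Inner input = (K'⊕ipad) ∥ m = 08 f3 6a 45 ba c7 81 ∥ 6c 7a 68.
Inner hash: sum = 8+243+106+69+186+199+129+108+122+104 = 1274 → 04 fa.
Outer input = (K'⊕opad) ∥ inner = 62 99 00 2f d0 ad eb ∥ 04 fa.
Outer hash (tag): sum = 98+153+0+47+208+173+235+4+250 = 1168 → 04 90.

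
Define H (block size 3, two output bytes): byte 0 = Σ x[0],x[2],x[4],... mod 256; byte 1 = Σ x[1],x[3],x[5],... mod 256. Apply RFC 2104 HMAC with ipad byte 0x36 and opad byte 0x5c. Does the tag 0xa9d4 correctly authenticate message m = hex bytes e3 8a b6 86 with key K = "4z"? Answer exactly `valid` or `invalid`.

invalid

Key "4z" = 34 7a is 2 bytes ≤ B = 3; zero-pad to 3 bytes: K' = 34 7a 00.
K' ⊕ ipad = 02 4c 36; K' ⊕ opad = 68 26 5c.
Inner hash: even-index sum = 328 mod 256 = 72; odd-index sum = 485 mod 256 = 229 → 48 e5.
Outer hash (recomputed tag): even-index sum = 425 mod 256 = 169; odd-index sum = 110 mod 256 = 110 → a9 6e.
Recomputed tag = a96e; claimed = a9d4 → mismatch.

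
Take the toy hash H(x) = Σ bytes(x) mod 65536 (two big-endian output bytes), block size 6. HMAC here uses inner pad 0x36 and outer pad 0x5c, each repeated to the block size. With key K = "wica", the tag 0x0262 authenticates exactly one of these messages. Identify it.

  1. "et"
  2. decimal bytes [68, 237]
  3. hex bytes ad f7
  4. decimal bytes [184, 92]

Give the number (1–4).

Key "wica" = 77 69 63 61 is 4 bytes ≤ B = 6; zero-pad to 6 bytes: K' = 77 69 63 61 00 00.
K' ⊕ ipad = 41 5f 55 57 36 36; K' ⊕ opad = 2b 35 3f 3d 5c 5c.
m1: inner = H(41 5f 55 57 36 36 65 74) = 02 91; tag = H(2b 35 3f 3d 5c 5c 02 91) = 0227
m2: inner = H(41 5f 55 57 36 36 44 ed) = 02 e9; tag = H(2b 35 3f 3d 5c 5c 02 e9) = 027f
m3: inner = H(41 5f 55 57 36 36 ad f7) = 03 5c; tag = H(2b 35 3f 3d 5c 5c 03 5c) = 01f3
m4: inner = H(41 5f 55 57 36 36 b8 5c) = 02 cc; tag = H(2b 35 3f 3d 5c 5c 02 cc) = 0262 ← matches

4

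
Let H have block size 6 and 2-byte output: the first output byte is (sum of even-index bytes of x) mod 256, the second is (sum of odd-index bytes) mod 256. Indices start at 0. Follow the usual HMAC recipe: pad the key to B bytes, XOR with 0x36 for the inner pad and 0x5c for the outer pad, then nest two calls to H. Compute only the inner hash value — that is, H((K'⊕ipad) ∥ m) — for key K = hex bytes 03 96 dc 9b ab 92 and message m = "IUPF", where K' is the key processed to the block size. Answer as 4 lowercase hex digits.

558c

Key hex bytes 03 96 dc 9b ab 92 is exactly B = 6 bytes: K' = 03 96 dc 9b ab 92.
K' ⊕ ipad = 35 a0 ea ad 9d a4.
Inner input = 35 a0 ea ad 9d a4 ∥ 49 55 50 46.
Inner hash: even-index sum = 597 mod 256 = 85; odd-index sum = 652 mod 256 = 140 → 55 8c.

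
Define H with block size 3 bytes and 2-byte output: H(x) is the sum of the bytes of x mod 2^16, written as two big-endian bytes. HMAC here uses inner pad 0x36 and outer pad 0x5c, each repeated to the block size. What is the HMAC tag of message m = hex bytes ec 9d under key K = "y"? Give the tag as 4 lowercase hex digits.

0123

Key "y" = 79 is 1 byte ≤ B = 3; zero-pad to 3 bytes: K' = 79 00 00.
K' ⊕ ipad = 4f 36 36.  K' ⊕ opad = 25 5c 5c.
Inner input = (K'⊕ipad) ∥ m = 4f 36 36 ∥ ec 9d.
Inner hash: sum = 79+54+54+236+157 = 580 → 02 44.
Outer input = (K'⊕opad) ∥ inner = 25 5c 5c ∥ 02 44.
Outer hash (tag): sum = 37+92+92+2+68 = 291 → 01 23.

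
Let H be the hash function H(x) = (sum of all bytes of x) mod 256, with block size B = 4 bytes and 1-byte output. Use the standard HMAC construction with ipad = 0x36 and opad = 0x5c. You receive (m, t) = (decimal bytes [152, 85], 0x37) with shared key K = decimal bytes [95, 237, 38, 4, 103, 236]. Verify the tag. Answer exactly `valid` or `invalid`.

Key decimal bytes [95, 237, 38, 4, 103, 236] = 5f ed 26 04 67 ec is 6 bytes > B = 4, so hash it first: H(key) = c9, then zero-pad to 4 bytes: K' = c9 00 00 00.
K' ⊕ ipad = ff 36 36 36; K' ⊕ opad = 95 5c 5c 5c.
Inner hash: sum = 255+54+54+54+152+85 = 654; mod 256 = 142 → 8e.
Outer hash (recomputed tag): sum = 149+92+92+92+142 = 567; mod 256 = 55 → 37.
Recomputed tag = 37; claimed = 37 → match.

valid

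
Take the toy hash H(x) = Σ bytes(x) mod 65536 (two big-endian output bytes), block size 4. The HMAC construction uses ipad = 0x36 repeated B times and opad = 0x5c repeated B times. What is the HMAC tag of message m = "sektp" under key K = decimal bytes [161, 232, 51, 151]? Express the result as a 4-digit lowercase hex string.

0331

Key decimal bytes [161, 232, 51, 151] = a1 e8 33 97 is exactly B = 4 bytes: K' = a1 e8 33 97.
K' ⊕ ipad = 97 de 05 a1.  K' ⊕ opad = fd b4 6f cb.
Inner input = (K'⊕ipad) ∥ m = 97 de 05 a1 ∥ 73 65 6b 74 70.
Inner hash: sum = 151+222+5+161+115+101+107+116+112 = 1090 → 04 42.
Outer input = (K'⊕opad) ∥ inner = fd b4 6f cb ∥ 04 42.
Outer hash (tag): sum = 253+180+111+203+4+66 = 817 → 03 31.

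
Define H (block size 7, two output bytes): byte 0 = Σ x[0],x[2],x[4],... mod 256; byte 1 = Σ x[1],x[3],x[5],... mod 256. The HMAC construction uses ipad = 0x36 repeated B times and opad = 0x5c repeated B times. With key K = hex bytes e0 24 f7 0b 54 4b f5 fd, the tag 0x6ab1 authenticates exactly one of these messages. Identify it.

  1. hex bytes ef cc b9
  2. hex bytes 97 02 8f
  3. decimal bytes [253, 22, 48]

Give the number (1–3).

Key hex bytes e0 24 f7 0b 54 4b f5 fd is 8 bytes > B = 7, so hash it first: H(key) = 20 77, then zero-pad to 7 bytes: K' = 20 77 00 00 00 00 00.
K' ⊕ ipad = 16 41 36 36 36 36 36; K' ⊕ opad = 7c 2b 5c 5c 5c 5c 5c.
m1: inner = H(16 41 36 36 36 36 36 ef cc b9) = 84 55; tag = H(7c 2b 5c 5c 5c 5c 5c 84 55) = e567
m2: inner = H(16 41 36 36 36 36 36 97 02 8f) = ba d3; tag = H(7c 2b 5c 5c 5c 5c 5c ba d3) = 639d
m3: inner = H(16 41 36 36 36 36 36 fd 16 30) = ce da; tag = H(7c 2b 5c 5c 5c 5c 5c ce da) = 6ab1 ← matches

3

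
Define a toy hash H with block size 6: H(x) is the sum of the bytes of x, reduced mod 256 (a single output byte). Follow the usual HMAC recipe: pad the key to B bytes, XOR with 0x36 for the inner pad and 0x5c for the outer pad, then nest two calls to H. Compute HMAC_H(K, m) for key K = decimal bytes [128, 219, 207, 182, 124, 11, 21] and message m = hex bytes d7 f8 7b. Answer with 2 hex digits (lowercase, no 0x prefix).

Key decimal bytes [128, 219, 207, 182, 124, 11, 21] = 80 db cf b6 7c 0b 15 is 7 bytes > B = 6, so hash it first: H(key) = 7c, then zero-pad to 6 bytes: K' = 7c 00 00 00 00 00.
K' ⊕ ipad = 4a 36 36 36 36 36.  K' ⊕ opad = 20 5c 5c 5c 5c 5c.
Inner input = (K'⊕ipad) ∥ m = 4a 36 36 36 36 36 ∥ d7 f8 7b.
Inner hash: sum = 74+54+54+54+54+54+215+248+123 = 930; mod 256 = 162 → a2.
Outer input = (K'⊕opad) ∥ inner = 20 5c 5c 5c 5c 5c ∥ a2.
Outer hash (tag): sum = 32+92+92+92+92+92+162 = 654; mod 256 = 142 → 8e.

8e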